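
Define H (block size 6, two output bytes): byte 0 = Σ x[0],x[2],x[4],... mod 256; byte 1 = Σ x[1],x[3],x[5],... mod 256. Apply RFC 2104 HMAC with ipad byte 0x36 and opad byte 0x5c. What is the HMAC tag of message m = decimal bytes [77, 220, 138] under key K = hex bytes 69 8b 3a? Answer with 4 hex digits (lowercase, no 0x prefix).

6f94

Key hex bytes 69 8b 3a is 3 bytes ≤ B = 6; zero-pad to 6 bytes: K' = 69 8b 3a 00 00 00.
K' ⊕ ipad = 5f bd 0c 36 36 36.  K' ⊕ opad = 35 d7 66 5c 5c 5c.
Inner input = (K'⊕ipad) ∥ m = 5f bd 0c 36 36 36 ∥ 4d dc 8a.
Inner hash: even-index sum = 376 mod 256 = 120; odd-index sum = 517 mod 256 = 5 → 78 05.
Outer input = (K'⊕opad) ∥ inner = 35 d7 66 5c 5c 5c ∥ 78 05.
Outer hash (tag): even-index sum = 367 mod 256 = 111; odd-index sum = 404 mod 256 = 148 → 6f 94.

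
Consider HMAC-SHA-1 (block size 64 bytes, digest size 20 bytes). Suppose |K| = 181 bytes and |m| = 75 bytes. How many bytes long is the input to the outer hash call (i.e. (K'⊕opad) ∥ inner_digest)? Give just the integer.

84

Key is 181 > 64 bytes, so it is hashed to 20 bytes then zero-padded to 64: |K'| = 64.
Outer input = (K'⊕opad) ∥ H(inner) → 64 + 20 = 84 bytes.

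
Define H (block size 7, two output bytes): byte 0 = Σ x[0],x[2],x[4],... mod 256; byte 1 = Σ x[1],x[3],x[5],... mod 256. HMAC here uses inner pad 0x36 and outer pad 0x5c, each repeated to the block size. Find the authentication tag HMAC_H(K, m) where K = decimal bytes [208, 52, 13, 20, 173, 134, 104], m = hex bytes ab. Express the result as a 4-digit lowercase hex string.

81a4

Key decimal bytes [208, 52, 13, 20, 173, 134, 104] = d0 34 0d 14 ad 86 68 is exactly B = 7 bytes: K' = d0 34 0d 14 ad 86 68.
K' ⊕ ipad = e6 02 3b 22 9b b0 5e.  K' ⊕ opad = 8c 68 51 48 f1 da 34.
Inner input = (K'⊕ipad) ∥ m = e6 02 3b 22 9b b0 5e ∥ ab.
Inner hash: even-index sum = 538 mod 256 = 26; odd-index sum = 383 mod 256 = 127 → 1a 7f.
Outer input = (K'⊕opad) ∥ inner = 8c 68 51 48 f1 da 34 ∥ 1a 7f.
Outer hash (tag): even-index sum = 641 mod 256 = 129; odd-index sum = 420 mod 256 = 164 → 81 a4.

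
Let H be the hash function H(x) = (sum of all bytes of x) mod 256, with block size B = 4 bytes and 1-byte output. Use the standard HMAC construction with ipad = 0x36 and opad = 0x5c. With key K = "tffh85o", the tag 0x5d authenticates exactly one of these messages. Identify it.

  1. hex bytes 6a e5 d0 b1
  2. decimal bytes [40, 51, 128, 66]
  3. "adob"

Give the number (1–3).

Key "tffh85o" = 74 66 66 68 38 35 6f is 7 bytes > B = 4, so hash it first: H(key) = 84, then zero-pad to 4 bytes: K' = 84 00 00 00.
K' ⊕ ipad = b2 36 36 36; K' ⊕ opad = d8 5c 5c 5c.
m1: inner = H(b2 36 36 36 6a e5 d0 b1) = 24; tag = H(d8 5c 5c 5c 24) = 10
m2: inner = H(b2 36 36 36 28 33 80 42) = 71; tag = H(d8 5c 5c 5c 71) = 5d ← matches
m3: inner = H(b2 36 36 36 61 64 6f 62) = ea; tag = H(d8 5c 5c 5c ea) = d6

2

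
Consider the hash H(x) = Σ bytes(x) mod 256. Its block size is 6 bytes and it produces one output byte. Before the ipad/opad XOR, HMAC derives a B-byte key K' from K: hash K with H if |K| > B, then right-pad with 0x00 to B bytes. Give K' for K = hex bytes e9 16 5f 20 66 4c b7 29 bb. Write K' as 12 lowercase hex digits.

|K| = 9 > B = 6, so first hash the key.
H(K): sum = 233+22+95+32+102+76+183+41+187 = 971; mod 256 = 203 → cb.
Zero-pad H(K) = cb to 6 bytes: K' = cb 00 00 00 00 00.

cb0000000000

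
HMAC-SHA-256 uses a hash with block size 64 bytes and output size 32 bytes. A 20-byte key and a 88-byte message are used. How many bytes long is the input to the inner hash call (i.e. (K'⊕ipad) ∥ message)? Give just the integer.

Key is 20 ≤ 64 bytes, zero-padded: |K'| = 64.
Inner input = (K'⊕ipad) ∥ m → 64 + 88 = 152 bytes.

152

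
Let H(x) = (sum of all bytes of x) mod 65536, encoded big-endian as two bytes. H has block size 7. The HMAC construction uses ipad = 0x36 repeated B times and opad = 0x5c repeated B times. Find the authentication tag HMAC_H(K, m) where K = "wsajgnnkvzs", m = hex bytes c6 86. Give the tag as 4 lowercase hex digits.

033d

Key "wsajgnnkvzs" = 77 73 61 6a 67 6e 6e 6b 76 7a 73 is 11 bytes > B = 7, so hash it first: H(key) = 04 c6, then zero-pad to 7 bytes: K' = 04 c6 00 00 00 00 00.
K' ⊕ ipad = 32 f0 36 36 36 36 36.  K' ⊕ opad = 58 9a 5c 5c 5c 5c 5c.
Inner input = (K'⊕ipad) ∥ m = 32 f0 36 36 36 36 36 ∥ c6 86.
Inner hash: sum = 50+240+54+54+54+54+54+198+134 = 892 → 03 7c.
Outer input = (K'⊕opad) ∥ inner = 58 9a 5c 5c 5c 5c 5c ∥ 03 7c.
Outer hash (tag): sum = 88+154+92+92+92+92+92+3+124 = 829 → 03 3d.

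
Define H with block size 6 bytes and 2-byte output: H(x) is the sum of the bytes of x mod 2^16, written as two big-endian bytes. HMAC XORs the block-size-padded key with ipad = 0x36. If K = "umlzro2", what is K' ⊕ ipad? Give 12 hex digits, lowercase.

Key "umlzro2" = 75 6d 6c 7a 72 6f 32 is 7 bytes > B = 6, so hash it first: H(key) = 02 db, then zero-pad to 6 bytes: K' = 02 db 00 00 00 00.
XOR each byte with 0x36: 02⊕36=34, db⊕36=ed, 00⊕36=36, 00⊕36=36, 00⊕36=36, 00⊕36=36.

34ed36363636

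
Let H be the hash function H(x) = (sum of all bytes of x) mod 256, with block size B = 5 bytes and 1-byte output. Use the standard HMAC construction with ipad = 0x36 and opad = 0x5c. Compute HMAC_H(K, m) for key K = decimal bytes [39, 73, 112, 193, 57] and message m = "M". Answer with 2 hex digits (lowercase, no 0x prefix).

e7

Key decimal bytes [39, 73, 112, 193, 57] = 27 49 70 c1 39 is exactly B = 5 bytes: K' = 27 49 70 c1 39.
K' ⊕ ipad = 11 7f 46 f7 0f.  K' ⊕ opad = 7b 15 2c 9d 65.
Inner input = (K'⊕ipad) ∥ m = 11 7f 46 f7 0f ∥ 4d.
Inner hash: sum = 17+127+70+247+15+77 = 553; mod 256 = 41 → 29.
Outer input = (K'⊕opad) ∥ inner = 7b 15 2c 9d 65 ∥ 29.
Outer hash (tag): sum = 123+21+44+157+101+41 = 487; mod 256 = 231 → e7.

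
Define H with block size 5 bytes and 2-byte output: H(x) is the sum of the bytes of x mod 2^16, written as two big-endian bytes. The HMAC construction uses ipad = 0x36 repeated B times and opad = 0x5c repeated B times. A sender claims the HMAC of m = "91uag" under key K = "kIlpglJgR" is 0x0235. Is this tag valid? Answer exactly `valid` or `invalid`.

invalid

Key "kIlpglJgR" = 6b 49 6c 70 67 6c 4a 67 52 is 9 bytes > B = 5, so hash it first: H(key) = 03 66, then zero-pad to 5 bytes: K' = 03 66 00 00 00.
K' ⊕ ipad = 35 50 36 36 36; K' ⊕ opad = 5f 3a 5c 5c 5c.
Inner hash: sum = 53+80+54+54+54+57+49+117+97+103 = 718 → 02 ce.
Outer hash (recomputed tag): sum = 95+58+92+92+92+2+206 = 637 → 02 7d.
Recomputed tag = 027d; claimed = 0235 → mismatch.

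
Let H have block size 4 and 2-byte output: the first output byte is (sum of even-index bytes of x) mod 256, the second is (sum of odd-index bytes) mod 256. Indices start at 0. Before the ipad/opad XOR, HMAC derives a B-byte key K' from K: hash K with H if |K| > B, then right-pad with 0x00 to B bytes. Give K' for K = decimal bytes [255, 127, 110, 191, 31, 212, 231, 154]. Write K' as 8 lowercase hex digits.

73ac0000

|K| = 8 > B = 4, so first hash the key.
H(K): even-index sum = 627 mod 256 = 115; odd-index sum = 684 mod 256 = 172 → 73 ac.
Zero-pad H(K) = 73 ac to 4 bytes: K' = 73 ac 00 00.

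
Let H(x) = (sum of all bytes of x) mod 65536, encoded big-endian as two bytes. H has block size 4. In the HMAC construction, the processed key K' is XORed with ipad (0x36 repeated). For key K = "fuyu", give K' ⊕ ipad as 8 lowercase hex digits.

50434f43

Key "fuyu" = 66 75 79 75 is exactly B = 4 bytes: K' = 66 75 79 75.
XOR each byte with 0x36: 66⊕36=50, 75⊕36=43, 79⊕36=4f, 75⊕36=43.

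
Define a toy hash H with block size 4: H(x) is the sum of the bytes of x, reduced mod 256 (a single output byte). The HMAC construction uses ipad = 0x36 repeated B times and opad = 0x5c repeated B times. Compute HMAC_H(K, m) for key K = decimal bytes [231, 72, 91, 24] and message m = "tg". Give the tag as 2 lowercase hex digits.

df

Key decimal bytes [231, 72, 91, 24] = e7 48 5b 18 is exactly B = 4 bytes: K' = e7 48 5b 18.
K' ⊕ ipad = d1 7e 6d 2e.  K' ⊕ opad = bb 14 07 44.
Inner input = (K'⊕ipad) ∥ m = d1 7e 6d 2e ∥ 74 67.
Inner hash: sum = 209+126+109+46+116+103 = 709; mod 256 = 197 → c5.
Outer input = (K'⊕opad) ∥ inner = bb 14 07 44 ∥ c5.
Outer hash (tag): sum = 187+20+7+68+197 = 479; mod 256 = 223 → df.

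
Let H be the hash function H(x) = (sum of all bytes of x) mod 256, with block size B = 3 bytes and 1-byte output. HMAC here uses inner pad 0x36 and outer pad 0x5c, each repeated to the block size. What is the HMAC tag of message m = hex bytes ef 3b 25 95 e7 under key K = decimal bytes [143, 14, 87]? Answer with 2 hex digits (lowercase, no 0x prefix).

Key decimal bytes [143, 14, 87] = 8f 0e 57 is exactly B = 3 bytes: K' = 8f 0e 57.
K' ⊕ ipad = b9 38 61.  K' ⊕ opad = d3 52 0b.
Inner input = (K'⊕ipad) ∥ m = b9 38 61 ∥ ef 3b 25 95 e7.
Inner hash: sum = 185+56+97+239+59+37+149+231 = 1053; mod 256 = 29 → 1d.
Outer input = (K'⊕opad) ∥ inner = d3 52 0b ∥ 1d.
Outer hash (tag): sum = 211+82+11+29 = 333; mod 256 = 77 → 4d.

4d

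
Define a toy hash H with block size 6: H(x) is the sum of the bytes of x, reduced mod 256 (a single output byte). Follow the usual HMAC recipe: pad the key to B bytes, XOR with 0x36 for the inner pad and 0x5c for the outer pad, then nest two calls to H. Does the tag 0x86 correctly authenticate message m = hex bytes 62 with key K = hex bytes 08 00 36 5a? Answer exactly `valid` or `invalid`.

valid

Key hex bytes 08 00 36 5a is 4 bytes ≤ B = 6; zero-pad to 6 bytes: K' = 08 00 36 5a 00 00.
K' ⊕ ipad = 3e 36 00 6c 36 36; K' ⊕ opad = 54 5c 6a 06 5c 5c.
Inner hash: sum = 62+54+0+108+54+54+98 = 430; mod 256 = 174 → ae.
Outer hash (recomputed tag): sum = 84+92+106+6+92+92+174 = 646; mod 256 = 134 → 86.
Recomputed tag = 86; claimed = 86 → match.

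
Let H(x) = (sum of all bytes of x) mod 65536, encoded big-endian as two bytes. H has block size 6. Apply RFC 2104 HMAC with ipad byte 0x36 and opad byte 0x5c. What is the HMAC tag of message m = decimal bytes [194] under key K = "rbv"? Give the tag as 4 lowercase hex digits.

Key "rbv" = 72 62 76 is 3 bytes ≤ B = 6; zero-pad to 6 bytes: K' = 72 62 76 00 00 00.
K' ⊕ ipad = 44 54 40 36 36 36.  K' ⊕ opad = 2e 3e 2a 5c 5c 5c.
Inner input = (K'⊕ipad) ∥ m = 44 54 40 36 36 36 ∥ c2.
Inner hash: sum = 68+84+64+54+54+54+194 = 572 → 02 3c.
Outer input = (K'⊕opad) ∥ inner = 2e 3e 2a 5c 5c 5c ∥ 02 3c.
Outer hash (tag): sum = 46+62+42+92+92+92+2+60 = 488 → 01 e8.

01e8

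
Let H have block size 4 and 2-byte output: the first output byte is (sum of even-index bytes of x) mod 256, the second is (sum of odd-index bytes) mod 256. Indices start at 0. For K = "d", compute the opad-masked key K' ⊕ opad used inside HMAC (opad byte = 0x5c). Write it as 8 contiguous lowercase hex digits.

385c5c5c

Key "d" = 64 is 1 byte ≤ B = 4; zero-pad to 4 bytes: K' = 64 00 00 00.
XOR each byte with 0x5c: 64⊕5c=38, 00⊕5c=5c, 00⊕5c=5c, 00⊕5c=5c.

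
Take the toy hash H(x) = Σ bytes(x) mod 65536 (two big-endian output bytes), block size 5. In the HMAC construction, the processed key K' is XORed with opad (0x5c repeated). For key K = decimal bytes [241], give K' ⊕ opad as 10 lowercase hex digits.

ad5c5c5c5c

Key decimal bytes [241] = f1 is 1 byte ≤ B = 5; zero-pad to 5 bytes: K' = f1 00 00 00 00.
XOR each byte with 0x5c: f1⊕5c=ad, 00⊕5c=5c, 00⊕5c=5c, 00⊕5c=5c, 00⊕5c=5c.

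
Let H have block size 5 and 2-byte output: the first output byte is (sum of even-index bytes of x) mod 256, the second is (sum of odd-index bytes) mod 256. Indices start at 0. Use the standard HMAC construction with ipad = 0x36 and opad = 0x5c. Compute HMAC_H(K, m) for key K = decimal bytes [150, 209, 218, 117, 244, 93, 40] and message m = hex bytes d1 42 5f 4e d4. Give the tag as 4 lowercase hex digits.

Key decimal bytes [150, 209, 218, 117, 244, 93, 40] = 96 d1 da 75 f4 5d 28 is 7 bytes > B = 5, so hash it first: H(key) = 8c a3, then zero-pad to 5 bytes: K' = 8c a3 00 00 00.
K' ⊕ ipad = ba 95 36 36 36.  K' ⊕ opad = d0 ff 5c 5c 5c.
Inner input = (K'⊕ipad) ∥ m = ba 95 36 36 36 ∥ d1 42 5f 4e d4.
Inner hash: even-index sum = 438 mod 256 = 182; odd-index sum = 719 mod 256 = 207 → b6 cf.
Outer input = (K'⊕opad) ∥ inner = d0 ff 5c 5c 5c ∥ b6 cf.
Outer hash (tag): even-index sum = 599 mod 256 = 87; odd-index sum = 529 mod 256 = 17 → 57 11.

5711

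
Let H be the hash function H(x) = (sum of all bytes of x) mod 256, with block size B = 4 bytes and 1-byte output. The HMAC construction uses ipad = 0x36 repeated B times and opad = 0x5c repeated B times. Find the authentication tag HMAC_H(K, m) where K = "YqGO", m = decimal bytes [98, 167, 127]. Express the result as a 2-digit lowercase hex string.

88

Key "YqGO" = 59 71 47 4f is exactly B = 4 bytes: K' = 59 71 47 4f.
K' ⊕ ipad = 6f 47 71 79.  K' ⊕ opad = 05 2d 1b 13.
Inner input = (K'⊕ipad) ∥ m = 6f 47 71 79 ∥ 62 a7 7f.
Inner hash: sum = 111+71+113+121+98+167+127 = 808; mod 256 = 40 → 28.
Outer input = (K'⊕opad) ∥ inner = 05 2d 1b 13 ∥ 28.
Outer hash (tag): sum = 5+45+27+19+40 = 136 → 88.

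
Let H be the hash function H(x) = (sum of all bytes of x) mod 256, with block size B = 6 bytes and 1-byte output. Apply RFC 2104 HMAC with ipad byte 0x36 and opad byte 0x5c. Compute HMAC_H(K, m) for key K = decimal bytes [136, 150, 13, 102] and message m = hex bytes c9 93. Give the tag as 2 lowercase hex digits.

Key decimal bytes [136, 150, 13, 102] = 88 96 0d 66 is 4 bytes ≤ B = 6; zero-pad to 6 bytes: K' = 88 96 0d 66 00 00.
K' ⊕ ipad = be a0 3b 50 36 36.  K' ⊕ opad = d4 ca 51 3a 5c 5c.
Inner input = (K'⊕ipad) ∥ m = be a0 3b 50 36 36 ∥ c9 93.
Inner hash: sum = 190+160+59+80+54+54+201+147 = 945; mod 256 = 177 → b1.
Outer input = (K'⊕opad) ∥ inner = d4 ca 51 3a 5c 5c ∥ b1.
Outer hash (tag): sum = 212+202+81+58+92+92+177 = 914; mod 256 = 146 → 92.

92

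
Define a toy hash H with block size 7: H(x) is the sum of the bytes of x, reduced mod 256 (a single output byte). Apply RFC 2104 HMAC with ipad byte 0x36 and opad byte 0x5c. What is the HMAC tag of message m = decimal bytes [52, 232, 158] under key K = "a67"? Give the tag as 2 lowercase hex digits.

6c

Key "a67" = 61 36 37 is 3 bytes ≤ B = 7; zero-pad to 7 bytes: K' = 61 36 37 00 00 00 00.
K' ⊕ ipad = 57 00 01 36 36 36 36.  K' ⊕ opad = 3d 6a 6b 5c 5c 5c 5c.
Inner input = (K'⊕ipad) ∥ m = 57 00 01 36 36 36 36 ∥ 34 e8 9e.
Inner hash: sum = 87+0+1+54+54+54+54+52+232+158 = 746; mod 256 = 234 → ea.
Outer input = (K'⊕opad) ∥ inner = 3d 6a 6b 5c 5c 5c 5c ∥ ea.
Outer hash (tag): sum = 61+106+107+92+92+92+92+234 = 876; mod 256 = 108 → 6c.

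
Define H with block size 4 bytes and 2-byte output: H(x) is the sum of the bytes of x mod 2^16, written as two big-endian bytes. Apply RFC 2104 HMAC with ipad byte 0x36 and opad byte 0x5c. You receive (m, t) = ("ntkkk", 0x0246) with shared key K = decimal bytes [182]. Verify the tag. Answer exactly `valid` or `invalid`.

Key decimal bytes [182] = b6 is 1 byte ≤ B = 4; zero-pad to 4 bytes: K' = b6 00 00 00.
K' ⊕ ipad = 80 36 36 36; K' ⊕ opad = ea 5c 5c 5c.
Inner hash: sum = 128+54+54+54+110+116+107+107+107 = 837 → 03 45.
Outer hash (recomputed tag): sum = 234+92+92+92+3+69 = 582 → 02 46.
Recomputed tag = 0246; claimed = 0246 → match.

valid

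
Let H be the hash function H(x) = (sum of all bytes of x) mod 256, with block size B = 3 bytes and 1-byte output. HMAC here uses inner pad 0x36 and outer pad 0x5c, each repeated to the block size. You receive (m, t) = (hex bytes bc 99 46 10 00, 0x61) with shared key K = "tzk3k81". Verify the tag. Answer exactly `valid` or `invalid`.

valid

Key "tzk3k81" = 74 7a 6b 33 6b 38 31 is 7 bytes > B = 3, so hash it first: H(key) = 60, then zero-pad to 3 bytes: K' = 60 00 00.
K' ⊕ ipad = 56 36 36; K' ⊕ opad = 3c 5c 5c.
Inner hash: sum = 86+54+54+188+153+70+16+0 = 621; mod 256 = 109 → 6d.
Outer hash (recomputed tag): sum = 60+92+92+109 = 353; mod 256 = 97 → 61.
Recomputed tag = 61; claimed = 61 → match.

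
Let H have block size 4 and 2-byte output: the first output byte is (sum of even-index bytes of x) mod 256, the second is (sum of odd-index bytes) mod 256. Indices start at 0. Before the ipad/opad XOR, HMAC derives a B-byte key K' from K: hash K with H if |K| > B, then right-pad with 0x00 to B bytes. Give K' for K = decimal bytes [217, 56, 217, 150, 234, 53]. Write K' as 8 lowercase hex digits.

9c030000

|K| = 6 > B = 4, so first hash the key.
H(K): even-index sum = 668 mod 256 = 156; odd-index sum = 259 mod 256 = 3 → 9c 03.
Zero-pad H(K) = 9c 03 to 4 bytes: K' = 9c 03 00 00.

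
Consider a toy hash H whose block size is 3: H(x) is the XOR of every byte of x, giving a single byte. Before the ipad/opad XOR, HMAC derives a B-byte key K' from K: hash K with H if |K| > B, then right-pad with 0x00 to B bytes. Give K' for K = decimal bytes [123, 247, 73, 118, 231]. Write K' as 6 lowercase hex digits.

|K| = 5 > B = 3, so first hash the key.
H(K): XOR 7b⊕f7⊕49⊕76⊕e7 = 54.
Zero-pad H(K) = 54 to 3 bytes: K' = 54 00 00.

540000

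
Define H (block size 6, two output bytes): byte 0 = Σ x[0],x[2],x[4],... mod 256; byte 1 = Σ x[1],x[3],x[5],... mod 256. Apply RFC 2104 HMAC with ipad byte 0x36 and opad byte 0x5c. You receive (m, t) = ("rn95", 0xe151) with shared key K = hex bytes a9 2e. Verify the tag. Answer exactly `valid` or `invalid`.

invalid

Key hex bytes a9 2e is 2 bytes ≤ B = 6; zero-pad to 6 bytes: K' = a9 2e 00 00 00 00.
K' ⊕ ipad = 9f 18 36 36 36 36; K' ⊕ opad = f5 72 5c 5c 5c 5c.
Inner hash: even-index sum = 438 mod 256 = 182; odd-index sum = 295 mod 256 = 39 → b6 27.
Outer hash (recomputed tag): even-index sum = 611 mod 256 = 99; odd-index sum = 337 mod 256 = 81 → 63 51.
Recomputed tag = 6351; claimed = e151 → mismatch.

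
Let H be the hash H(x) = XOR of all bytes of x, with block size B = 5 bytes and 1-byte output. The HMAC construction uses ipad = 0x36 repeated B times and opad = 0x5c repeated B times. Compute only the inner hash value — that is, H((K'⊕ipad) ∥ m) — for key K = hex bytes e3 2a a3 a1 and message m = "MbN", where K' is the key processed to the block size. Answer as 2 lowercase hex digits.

Key hex bytes e3 2a a3 a1 is 4 bytes ≤ B = 5; zero-pad to 5 bytes: K' = e3 2a a3 a1 00.
K' ⊕ ipad = d5 1c 95 97 36.
Inner input = d5 1c 95 97 36 ∥ 4d 62 4e.
Inner hash: XOR d5⊕1c⊕95⊕97⊕36⊕4d⊕62⊕4e = 9c.

9c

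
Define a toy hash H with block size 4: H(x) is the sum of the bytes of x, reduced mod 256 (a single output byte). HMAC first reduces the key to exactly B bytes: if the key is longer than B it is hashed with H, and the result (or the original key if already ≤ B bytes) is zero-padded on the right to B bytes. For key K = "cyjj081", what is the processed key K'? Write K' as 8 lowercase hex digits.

49000000

|K| = 7 > B = 4, so first hash the key.
H(K): sum = 99+121+106+106+48+56+49 = 585; mod 256 = 73 → 49.
Zero-pad H(K) = 49 to 4 bytes: K' = 49 00 00 00.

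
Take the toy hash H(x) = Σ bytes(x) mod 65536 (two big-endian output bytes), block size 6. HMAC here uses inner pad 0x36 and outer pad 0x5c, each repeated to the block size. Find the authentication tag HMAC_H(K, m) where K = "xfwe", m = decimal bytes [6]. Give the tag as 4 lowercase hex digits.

Key "xfwe" = 78 66 77 65 is 4 bytes ≤ B = 6; zero-pad to 6 bytes: K' = 78 66 77 65 00 00.
K' ⊕ ipad = 4e 50 41 53 36 36.  K' ⊕ opad = 24 3a 2b 39 5c 5c.
Inner input = (K'⊕ipad) ∥ m = 4e 50 41 53 36 36 ∥ 06.
Inner hash: sum = 78+80+65+83+54+54+6 = 420 → 01 a4.
Outer input = (K'⊕opad) ∥ inner = 24 3a 2b 39 5c 5c ∥ 01 a4.
Outer hash (tag): sum = 36+58+43+57+92+92+1+164 = 543 → 02 1f.

021f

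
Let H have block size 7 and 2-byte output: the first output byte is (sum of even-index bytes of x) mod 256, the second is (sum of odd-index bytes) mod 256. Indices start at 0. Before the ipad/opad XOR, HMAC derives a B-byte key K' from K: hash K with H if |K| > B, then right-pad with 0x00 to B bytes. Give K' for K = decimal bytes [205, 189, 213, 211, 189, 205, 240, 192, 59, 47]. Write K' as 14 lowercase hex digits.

8a4c0000000000

|K| = 10 > B = 7, so first hash the key.
H(K): even-index sum = 906 mod 256 = 138; odd-index sum = 844 mod 256 = 76 → 8a 4c.
Zero-pad H(K) = 8a 4c to 7 bytes: K' = 8a 4c 00 00 00 00 00.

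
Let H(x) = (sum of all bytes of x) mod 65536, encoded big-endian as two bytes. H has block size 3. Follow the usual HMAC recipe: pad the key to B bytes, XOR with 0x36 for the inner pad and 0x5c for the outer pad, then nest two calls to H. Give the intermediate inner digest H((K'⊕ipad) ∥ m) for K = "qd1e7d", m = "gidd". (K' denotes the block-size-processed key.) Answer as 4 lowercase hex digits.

Key "qd1e7d" = 71 64 31 65 37 64 is 6 bytes > B = 3, so hash it first: H(key) = 02 06, then zero-pad to 3 bytes: K' = 02 06 00.
K' ⊕ ipad = 34 30 36.
Inner input = 34 30 36 ∥ 67 69 64 64.
Inner hash: sum = 52+48+54+103+105+100+100 = 562 → 02 32.

0232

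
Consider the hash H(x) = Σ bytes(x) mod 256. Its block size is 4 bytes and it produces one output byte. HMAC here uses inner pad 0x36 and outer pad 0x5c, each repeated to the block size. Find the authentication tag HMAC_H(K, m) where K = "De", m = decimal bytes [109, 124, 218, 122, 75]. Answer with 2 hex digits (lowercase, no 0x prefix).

c2

Key "De" = 44 65 is 2 bytes ≤ B = 4; zero-pad to 4 bytes: K' = 44 65 00 00.
K' ⊕ ipad = 72 53 36 36.  K' ⊕ opad = 18 39 5c 5c.
Inner input = (K'⊕ipad) ∥ m = 72 53 36 36 ∥ 6d 7c da 7a 4b.
Inner hash: sum = 114+83+54+54+109+124+218+122+75 = 953; mod 256 = 185 → b9.
Outer input = (K'⊕opad) ∥ inner = 18 39 5c 5c ∥ b9.
Outer hash (tag): sum = 24+57+92+92+185 = 450; mod 256 = 194 → c2.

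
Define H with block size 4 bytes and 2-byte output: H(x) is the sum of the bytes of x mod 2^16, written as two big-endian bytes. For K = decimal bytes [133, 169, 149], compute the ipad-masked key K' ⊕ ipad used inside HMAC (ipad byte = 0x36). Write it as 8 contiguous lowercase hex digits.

b39fa336

Key decimal bytes [133, 169, 149] = 85 a9 95 is 3 bytes ≤ B = 4; zero-pad to 4 bytes: K' = 85 a9 95 00.
XOR each byte with 0x36: 85⊕36=b3, a9⊕36=9f, 95⊕36=a3, 00⊕36=36.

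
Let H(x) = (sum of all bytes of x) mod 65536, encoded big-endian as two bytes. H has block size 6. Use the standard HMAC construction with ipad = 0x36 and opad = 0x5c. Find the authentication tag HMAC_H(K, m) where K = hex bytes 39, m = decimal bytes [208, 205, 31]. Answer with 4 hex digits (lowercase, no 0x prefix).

030c

Key hex bytes 39 is 1 byte ≤ B = 6; zero-pad to 6 bytes: K' = 39 00 00 00 00 00.
K' ⊕ ipad = 0f 36 36 36 36 36.  K' ⊕ opad = 65 5c 5c 5c 5c 5c.
Inner input = (K'⊕ipad) ∥ m = 0f 36 36 36 36 36 ∥ d0 cd 1f.
Inner hash: sum = 15+54+54+54+54+54+208+205+31 = 729 → 02 d9.
Outer input = (K'⊕opad) ∥ inner = 65 5c 5c 5c 5c 5c ∥ 02 d9.
Outer hash (tag): sum = 101+92+92+92+92+92+2+217 = 780 → 03 0c.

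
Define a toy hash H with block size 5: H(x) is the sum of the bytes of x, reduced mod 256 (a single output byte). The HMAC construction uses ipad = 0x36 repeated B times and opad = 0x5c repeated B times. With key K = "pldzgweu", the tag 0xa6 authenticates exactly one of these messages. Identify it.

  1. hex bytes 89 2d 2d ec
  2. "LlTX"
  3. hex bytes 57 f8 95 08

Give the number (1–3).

Key "pldzgweu" = 70 6c 64 7a 67 77 65 75 is 8 bytes > B = 5, so hash it first: H(key) = 72, then zero-pad to 5 bytes: K' = 72 00 00 00 00.
K' ⊕ ipad = 44 36 36 36 36; K' ⊕ opad = 2e 5c 5c 5c 5c.
m1: inner = H(44 36 36 36 36 89 2d 2d ec) = eb; tag = H(2e 5c 5c 5c 5c eb) = 89
m2: inner = H(44 36 36 36 36 4c 6c 54 58) = 80; tag = H(2e 5c 5c 5c 5c 80) = 1e
m3: inner = H(44 36 36 36 36 57 f8 95 08) = 08; tag = H(2e 5c 5c 5c 5c 08) = a6 ← matches

3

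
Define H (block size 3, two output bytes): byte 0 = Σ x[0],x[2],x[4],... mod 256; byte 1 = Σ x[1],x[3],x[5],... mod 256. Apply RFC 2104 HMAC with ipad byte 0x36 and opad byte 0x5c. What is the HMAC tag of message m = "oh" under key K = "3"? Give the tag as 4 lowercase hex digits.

Key "3" = 33 is 1 byte ≤ B = 3; zero-pad to 3 bytes: K' = 33 00 00.
K' ⊕ ipad = 05 36 36.  K' ⊕ opad = 6f 5c 5c.
Inner input = (K'⊕ipad) ∥ m = 05 36 36 ∥ 6f 68.
Inner hash: even-index sum = 163 mod 256 = 163; odd-index sum = 165 mod 256 = 165 → a3 a5.
Outer input = (K'⊕opad) ∥ inner = 6f 5c 5c ∥ a3 a5.
Outer hash (tag): even-index sum = 368 mod 256 = 112; odd-index sum = 255 mod 256 = 255 → 70 ff.

70ff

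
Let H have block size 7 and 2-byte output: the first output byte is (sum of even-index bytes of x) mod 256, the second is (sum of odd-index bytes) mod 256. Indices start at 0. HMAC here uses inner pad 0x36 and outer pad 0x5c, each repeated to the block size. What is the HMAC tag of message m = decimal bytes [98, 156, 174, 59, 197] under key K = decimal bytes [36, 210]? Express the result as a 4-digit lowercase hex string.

b1d1

Key decimal bytes [36, 210] = 24 d2 is 2 bytes ≤ B = 7; zero-pad to 7 bytes: K' = 24 d2 00 00 00 00 00.
K' ⊕ ipad = 12 e4 36 36 36 36 36.  K' ⊕ opad = 78 8e 5c 5c 5c 5c 5c.
Inner input = (K'⊕ipad) ∥ m = 12 e4 36 36 36 36 36 ∥ 62 9c ae 3b c5.
Inner hash: even-index sum = 395 mod 256 = 139; odd-index sum = 805 mod 256 = 37 → 8b 25.
Outer input = (K'⊕opad) ∥ inner = 78 8e 5c 5c 5c 5c 5c ∥ 8b 25.
Outer hash (tag): even-index sum = 433 mod 256 = 177; odd-index sum = 465 mod 256 = 209 → b1 d1.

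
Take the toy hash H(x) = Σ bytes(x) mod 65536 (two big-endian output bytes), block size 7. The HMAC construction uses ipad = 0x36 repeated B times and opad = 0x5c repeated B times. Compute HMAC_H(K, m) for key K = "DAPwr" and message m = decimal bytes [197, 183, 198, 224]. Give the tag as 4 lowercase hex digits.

01b9

Key "DAPwr" = 44 41 50 77 72 is 5 bytes ≤ B = 7; zero-pad to 7 bytes: K' = 44 41 50 77 72 00 00.
K' ⊕ ipad = 72 77 66 41 44 36 36.  K' ⊕ opad = 18 1d 0c 2b 2e 5c 5c.
Inner input = (K'⊕ipad) ∥ m = 72 77 66 41 44 36 36 ∥ c5 b7 c6 e0.
Inner hash: sum = 114+119+102+65+68+54+54+197+183+198+224 = 1378 → 05 62.
Outer input = (K'⊕opad) ∥ inner = 18 1d 0c 2b 2e 5c 5c ∥ 05 62.
Outer hash (tag): sum = 24+29+12+43+46+92+92+5+98 = 441 → 01 b9.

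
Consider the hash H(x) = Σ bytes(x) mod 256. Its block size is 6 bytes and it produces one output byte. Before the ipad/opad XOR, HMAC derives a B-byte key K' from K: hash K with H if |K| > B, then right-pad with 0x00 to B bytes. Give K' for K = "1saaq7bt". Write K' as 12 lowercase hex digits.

|K| = 8 > B = 6, so first hash the key.
H(K): sum = 49+115+97+97+113+55+98+116 = 740; mod 256 = 228 → e4.
Zero-pad H(K) = e4 to 6 bytes: K' = e4 00 00 00 00 00.

e40000000000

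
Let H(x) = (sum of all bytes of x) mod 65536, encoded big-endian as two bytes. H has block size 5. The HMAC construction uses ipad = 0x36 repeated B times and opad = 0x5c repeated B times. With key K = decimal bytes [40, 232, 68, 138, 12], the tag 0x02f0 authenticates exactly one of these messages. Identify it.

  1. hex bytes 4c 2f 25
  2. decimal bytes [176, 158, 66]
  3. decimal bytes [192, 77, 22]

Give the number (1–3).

3

Key decimal bytes [40, 232, 68, 138, 12] = 28 e8 44 8a 0c is exactly B = 5 bytes: K' = 28 e8 44 8a 0c.
K' ⊕ ipad = 1e de 72 bc 3a; K' ⊕ opad = 74 b4 18 d6 50.
m1: inner = H(1e de 72 bc 3a 4c 2f 25) = 03 04; tag = H(74 b4 18 d6 50 03 04) = 026d
m2: inner = H(1e de 72 bc 3a b0 9e 42) = 03 f4; tag = H(74 b4 18 d6 50 03 f4) = 035d
m3: inner = H(1e de 72 bc 3a c0 4d 16) = 03 87; tag = H(74 b4 18 d6 50 03 87) = 02f0 ← matches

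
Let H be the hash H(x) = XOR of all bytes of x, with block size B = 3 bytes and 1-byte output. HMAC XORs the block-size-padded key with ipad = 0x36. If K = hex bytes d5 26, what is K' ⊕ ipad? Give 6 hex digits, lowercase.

Key hex bytes d5 26 is 2 bytes ≤ B = 3; zero-pad to 3 bytes: K' = d5 26 00.
XOR each byte with 0x36: d5⊕36=e3, 26⊕36=10, 00⊕36=36.

e31036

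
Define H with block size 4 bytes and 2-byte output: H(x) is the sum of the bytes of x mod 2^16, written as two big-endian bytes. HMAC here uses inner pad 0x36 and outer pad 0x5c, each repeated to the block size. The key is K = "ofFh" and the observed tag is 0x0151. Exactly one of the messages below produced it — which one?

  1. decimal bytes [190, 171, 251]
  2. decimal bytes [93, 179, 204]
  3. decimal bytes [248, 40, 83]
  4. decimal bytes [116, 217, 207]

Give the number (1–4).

4

Key "ofFh" = 6f 66 46 68 is exactly B = 4 bytes: K' = 6f 66 46 68.
K' ⊕ ipad = 59 50 70 5e; K' ⊕ opad = 33 3a 1a 34.
m1: inner = H(59 50 70 5e be ab fb) = 03 db; tag = H(33 3a 1a 34 03 db) = 0199
m2: inner = H(59 50 70 5e 5d b3 cc) = 03 53; tag = H(33 3a 1a 34 03 53) = 0111
m3: inner = H(59 50 70 5e f8 28 53) = 02 ea; tag = H(33 3a 1a 34 02 ea) = 01a7
m4: inner = H(59 50 70 5e 74 d9 cf) = 03 93; tag = H(33 3a 1a 34 03 93) = 0151 ← matches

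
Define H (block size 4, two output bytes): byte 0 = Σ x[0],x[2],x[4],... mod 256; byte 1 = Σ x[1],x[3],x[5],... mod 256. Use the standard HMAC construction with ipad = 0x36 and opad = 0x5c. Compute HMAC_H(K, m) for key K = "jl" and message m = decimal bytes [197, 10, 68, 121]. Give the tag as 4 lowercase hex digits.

Key "jl" = 6a 6c is 2 bytes ≤ B = 4; zero-pad to 4 bytes: K' = 6a 6c 00 00.
K' ⊕ ipad = 5c 5a 36 36.  K' ⊕ opad = 36 30 5c 5c.
Inner input = (K'⊕ipad) ∥ m = 5c 5a 36 36 ∥ c5 0a 44 79.
Inner hash: even-index sum = 411 mod 256 = 155; odd-index sum = 275 mod 256 = 19 → 9b 13.
Outer input = (K'⊕opad) ∥ inner = 36 30 5c 5c ∥ 9b 13.
Outer hash (tag): even-index sum = 301 mod 256 = 45; odd-index sum = 159 mod 256 = 159 → 2d 9f.

2d9f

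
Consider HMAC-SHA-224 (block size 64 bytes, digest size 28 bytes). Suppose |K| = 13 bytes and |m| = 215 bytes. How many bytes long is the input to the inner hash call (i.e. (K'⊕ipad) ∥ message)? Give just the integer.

Key is 13 ≤ 64 bytes, zero-padded: |K'| = 64.
Inner input = (K'⊕ipad) ∥ m → 64 + 215 = 279 bytes.

279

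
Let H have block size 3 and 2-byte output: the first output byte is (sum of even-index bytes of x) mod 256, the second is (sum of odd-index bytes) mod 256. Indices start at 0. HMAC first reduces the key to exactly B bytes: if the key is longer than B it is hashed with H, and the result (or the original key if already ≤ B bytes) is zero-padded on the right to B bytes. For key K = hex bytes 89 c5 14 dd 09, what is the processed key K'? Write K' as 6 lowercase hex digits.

|K| = 5 > B = 3, so first hash the key.
H(K): even-index sum = 166 mod 256 = 166; odd-index sum = 418 mod 256 = 162 → a6 a2.
Zero-pad H(K) = a6 a2 to 3 bytes: K' = a6 a2 00.

a6a200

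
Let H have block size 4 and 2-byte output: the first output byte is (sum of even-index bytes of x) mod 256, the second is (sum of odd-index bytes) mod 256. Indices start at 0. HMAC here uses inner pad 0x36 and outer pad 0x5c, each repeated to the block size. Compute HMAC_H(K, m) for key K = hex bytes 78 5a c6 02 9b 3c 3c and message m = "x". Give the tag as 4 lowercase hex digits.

Key hex bytes 78 5a c6 02 9b 3c 3c is 7 bytes > B = 4, so hash it first: H(key) = 15 98, then zero-pad to 4 bytes: K' = 15 98 00 00.
K' ⊕ ipad = 23 ae 36 36.  K' ⊕ opad = 49 c4 5c 5c.
Inner input = (K'⊕ipad) ∥ m = 23 ae 36 36 ∥ 78.
Inner hash: even-index sum = 209 mod 256 = 209; odd-index sum = 228 mod 256 = 228 → d1 e4.
Outer input = (K'⊕opad) ∥ inner = 49 c4 5c 5c ∥ d1 e4.
Outer hash (tag): even-index sum = 374 mod 256 = 118; odd-index sum = 516 mod 256 = 4 → 76 04.

7604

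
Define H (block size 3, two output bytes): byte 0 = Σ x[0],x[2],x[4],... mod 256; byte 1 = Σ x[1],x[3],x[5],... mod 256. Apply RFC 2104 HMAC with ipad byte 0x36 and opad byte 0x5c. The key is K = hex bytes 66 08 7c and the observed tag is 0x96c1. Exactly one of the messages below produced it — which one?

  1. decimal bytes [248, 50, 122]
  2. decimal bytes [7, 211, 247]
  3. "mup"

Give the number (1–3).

2

Key hex bytes 66 08 7c is exactly B = 3 bytes: K' = 66 08 7c.
K' ⊕ ipad = 50 3e 4a; K' ⊕ opad = 3a 54 20.
m1: inner = H(50 3e 4a f8 32 7a) = cc b0; tag = H(3a 54 20 cc b0) = 0a20
m2: inner = H(50 3e 4a 07 d3 f7) = 6d 3c; tag = H(3a 54 20 6d 3c) = 96c1 ← matches
m3: inner = H(50 3e 4a 6d 75 70) = 0f 1b; tag = H(3a 54 20 0f 1b) = 7563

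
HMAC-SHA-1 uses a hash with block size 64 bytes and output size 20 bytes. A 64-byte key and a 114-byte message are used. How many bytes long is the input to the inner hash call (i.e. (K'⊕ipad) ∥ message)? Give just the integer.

Key is 64 ≤ 64 bytes, zero-padded: |K'| = 64.
Inner input = (K'⊕ipad) ∥ m → 64 + 114 = 178 bytes.

178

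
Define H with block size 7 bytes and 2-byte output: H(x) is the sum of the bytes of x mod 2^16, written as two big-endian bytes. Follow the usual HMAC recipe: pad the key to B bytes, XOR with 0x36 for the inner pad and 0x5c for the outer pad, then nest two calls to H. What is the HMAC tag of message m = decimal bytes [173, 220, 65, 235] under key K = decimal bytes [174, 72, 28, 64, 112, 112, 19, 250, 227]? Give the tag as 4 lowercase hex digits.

02af

Key decimal bytes [174, 72, 28, 64, 112, 112, 19, 250, 227] = ae 48 1c 40 70 70 13 fa e3 is 9 bytes > B = 7, so hash it first: H(key) = 04 22, then zero-pad to 7 bytes: K' = 04 22 00 00 00 00 00.
K' ⊕ ipad = 32 14 36 36 36 36 36.  K' ⊕ opad = 58 7e 5c 5c 5c 5c 5c.
Inner input = (K'⊕ipad) ∥ m = 32 14 36 36 36 36 36 ∥ ad dc 41 eb.
Inner hash: sum = 50+20+54+54+54+54+54+173+220+65+235 = 1033 → 04 09.
Outer input = (K'⊕opad) ∥ inner = 58 7e 5c 5c 5c 5c 5c ∥ 04 09.
Outer hash (tag): sum = 88+126+92+92+92+92+92+4+9 = 687 → 02 af.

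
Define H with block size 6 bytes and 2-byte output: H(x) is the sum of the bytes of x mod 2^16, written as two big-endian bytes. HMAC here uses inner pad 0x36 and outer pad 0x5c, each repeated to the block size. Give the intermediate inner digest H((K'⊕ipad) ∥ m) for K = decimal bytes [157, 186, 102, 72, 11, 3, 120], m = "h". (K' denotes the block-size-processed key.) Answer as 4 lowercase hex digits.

Key decimal bytes [157, 186, 102, 72, 11, 3, 120] = 9d ba 66 48 0b 03 78 is 7 bytes > B = 6, so hash it first: H(key) = 02 8b, then zero-pad to 6 bytes: K' = 02 8b 00 00 00 00.
K' ⊕ ipad = 34 bd 36 36 36 36.
Inner input = 34 bd 36 36 36 36 ∥ 68.
Inner hash: sum = 52+189+54+54+54+54+104 = 561 → 02 31.

0231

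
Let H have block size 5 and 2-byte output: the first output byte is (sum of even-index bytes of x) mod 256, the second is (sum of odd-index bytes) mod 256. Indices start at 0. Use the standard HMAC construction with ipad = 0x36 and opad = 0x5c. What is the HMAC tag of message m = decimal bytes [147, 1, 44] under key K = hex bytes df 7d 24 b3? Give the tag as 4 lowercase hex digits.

e642

Key hex bytes df 7d 24 b3 is 4 bytes ≤ B = 5; zero-pad to 5 bytes: K' = df 7d 24 b3 00.
K' ⊕ ipad = e9 4b 12 85 36.  K' ⊕ opad = 83 21 78 ef 5c.
Inner input = (K'⊕ipad) ∥ m = e9 4b 12 85 36 ∥ 93 01 2c.
Inner hash: even-index sum = 306 mod 256 = 50; odd-index sum = 399 mod 256 = 143 → 32 8f.
Outer input = (K'⊕opad) ∥ inner = 83 21 78 ef 5c ∥ 32 8f.
Outer hash (tag): even-index sum = 486 mod 256 = 230; odd-index sum = 322 mod 256 = 66 → e6 42.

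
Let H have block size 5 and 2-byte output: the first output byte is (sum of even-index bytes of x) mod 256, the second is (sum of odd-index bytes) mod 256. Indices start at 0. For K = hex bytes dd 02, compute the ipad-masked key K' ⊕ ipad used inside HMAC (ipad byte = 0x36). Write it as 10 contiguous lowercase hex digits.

Key hex bytes dd 02 is 2 bytes ≤ B = 5; zero-pad to 5 bytes: K' = dd 02 00 00 00.
XOR each byte with 0x36: dd⊕36=eb, 02⊕36=34, 00⊕36=36, 00⊕36=36, 00⊕36=36.

eb34363636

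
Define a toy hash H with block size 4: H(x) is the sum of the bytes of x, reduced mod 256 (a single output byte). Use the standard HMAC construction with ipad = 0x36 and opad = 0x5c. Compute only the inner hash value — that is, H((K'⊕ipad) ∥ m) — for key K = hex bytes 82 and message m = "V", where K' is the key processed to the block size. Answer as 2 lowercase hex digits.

Key hex bytes 82 is 1 byte ≤ B = 4; zero-pad to 4 bytes: K' = 82 00 00 00.
K' ⊕ ipad = b4 36 36 36.
Inner input = b4 36 36 36 ∥ 56.
Inner hash: sum = 180+54+54+54+86 = 428; mod 256 = 172 → ac.

ac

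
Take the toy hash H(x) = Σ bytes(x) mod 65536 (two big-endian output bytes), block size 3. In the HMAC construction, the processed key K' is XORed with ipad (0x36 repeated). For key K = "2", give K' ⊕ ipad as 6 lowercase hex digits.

Key "2" = 32 is 1 byte ≤ B = 3; zero-pad to 3 bytes: K' = 32 00 00.
XOR each byte with 0x36: 32⊕36=04, 00⊕36=36, 00⊕36=36.

043636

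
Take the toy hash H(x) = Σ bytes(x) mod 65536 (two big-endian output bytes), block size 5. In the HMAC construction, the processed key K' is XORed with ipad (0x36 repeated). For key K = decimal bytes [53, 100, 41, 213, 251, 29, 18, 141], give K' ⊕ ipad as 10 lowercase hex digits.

3578363636

Key decimal bytes [53, 100, 41, 213, 251, 29, 18, 141] = 35 64 29 d5 fb 1d 12 8d is 8 bytes > B = 5, so hash it first: H(key) = 03 4e, then zero-pad to 5 bytes: K' = 03 4e 00 00 00.
XOR each byte with 0x36: 03⊕36=35, 4e⊕36=78, 00⊕36=36, 00⊕36=36, 00⊕36=36.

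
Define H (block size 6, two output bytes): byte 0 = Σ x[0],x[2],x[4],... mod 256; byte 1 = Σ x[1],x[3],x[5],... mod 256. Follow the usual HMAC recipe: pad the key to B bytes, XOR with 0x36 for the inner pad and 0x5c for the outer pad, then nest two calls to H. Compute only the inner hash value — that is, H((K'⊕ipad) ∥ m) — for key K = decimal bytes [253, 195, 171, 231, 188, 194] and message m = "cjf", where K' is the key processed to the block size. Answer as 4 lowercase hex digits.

bb24

Key decimal bytes [253, 195, 171, 231, 188, 194] = fd c3 ab e7 bc c2 is exactly B = 6 bytes: K' = fd c3 ab e7 bc c2.
K' ⊕ ipad = cb f5 9d d1 8a f4.
Inner input = cb f5 9d d1 8a f4 ∥ 63 6a 66.
Inner hash: even-index sum = 699 mod 256 = 187; odd-index sum = 804 mod 256 = 36 → bb 24.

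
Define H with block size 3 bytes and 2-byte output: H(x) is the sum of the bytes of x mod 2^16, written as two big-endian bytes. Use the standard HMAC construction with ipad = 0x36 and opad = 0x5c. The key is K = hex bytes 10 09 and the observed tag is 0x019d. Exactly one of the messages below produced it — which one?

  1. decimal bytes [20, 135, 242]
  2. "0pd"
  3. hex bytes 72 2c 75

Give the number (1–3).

Key hex bytes 10 09 is 2 bytes ≤ B = 3; zero-pad to 3 bytes: K' = 10 09 00.
K' ⊕ ipad = 26 3f 36; K' ⊕ opad = 4c 55 5c.
m1: inner = H(26 3f 36 14 87 f2) = 02 28; tag = H(4c 55 5c 02 28) = 0127
m2: inner = H(26 3f 36 30 70 64) = 01 9f; tag = H(4c 55 5c 01 9f) = 019d ← matches
m3: inner = H(26 3f 36 72 2c 75) = 01 ae; tag = H(4c 55 5c 01 ae) = 01ac

2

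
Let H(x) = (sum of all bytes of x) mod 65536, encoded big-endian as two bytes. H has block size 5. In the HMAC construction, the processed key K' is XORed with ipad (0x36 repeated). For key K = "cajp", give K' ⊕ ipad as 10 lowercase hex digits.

Key "cajp" = 63 61 6a 70 is 4 bytes ≤ B = 5; zero-pad to 5 bytes: K' = 63 61 6a 70 00.
XOR each byte with 0x36: 63⊕36=55, 61⊕36=57, 6a⊕36=5c, 70⊕36=46, 00⊕36=36.

55575c4636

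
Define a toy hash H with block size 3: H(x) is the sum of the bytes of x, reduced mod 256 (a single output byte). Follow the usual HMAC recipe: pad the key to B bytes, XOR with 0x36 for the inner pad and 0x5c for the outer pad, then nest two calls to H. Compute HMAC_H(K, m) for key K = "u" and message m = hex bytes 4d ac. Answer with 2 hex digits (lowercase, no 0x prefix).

Key "u" = 75 is 1 byte ≤ B = 3; zero-pad to 3 bytes: K' = 75 00 00.
K' ⊕ ipad = 43 36 36.  K' ⊕ opad = 29 5c 5c.
Inner input = (K'⊕ipad) ∥ m = 43 36 36 ∥ 4d ac.
Inner hash: sum = 67+54+54+77+172 = 424; mod 256 = 168 → a8.
Outer input = (K'⊕opad) ∥ inner = 29 5c 5c ∥ a8.
Outer hash (tag): sum = 41+92+92+168 = 393; mod 256 = 137 → 89.

89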